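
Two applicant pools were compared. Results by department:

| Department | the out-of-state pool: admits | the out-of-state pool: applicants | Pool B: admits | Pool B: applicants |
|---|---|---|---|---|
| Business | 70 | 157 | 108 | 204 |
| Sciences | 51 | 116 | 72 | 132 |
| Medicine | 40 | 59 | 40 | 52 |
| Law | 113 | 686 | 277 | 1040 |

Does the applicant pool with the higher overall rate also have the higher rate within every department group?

Business: the out-of-state pool 70/157 = 44.6%, Pool B 108/204 = 52.9% → Pool B
Sciences: the out-of-state pool 51/116 = 44.0%, Pool B 72/132 = 54.5% → Pool B
Medicine: the out-of-state pool 40/59 = 67.8%, Pool B 40/52 = 76.9% → Pool B
Law: the out-of-state pool 113/686 = 16.5%, Pool B 277/1040 = 26.6% → Pool B
Overall: the out-of-state pool 274/1018 = 26.9%, Pool B 497/1428 = 34.8% → Pool B
Pool B wins overall and in every department group — no reversal.

Yes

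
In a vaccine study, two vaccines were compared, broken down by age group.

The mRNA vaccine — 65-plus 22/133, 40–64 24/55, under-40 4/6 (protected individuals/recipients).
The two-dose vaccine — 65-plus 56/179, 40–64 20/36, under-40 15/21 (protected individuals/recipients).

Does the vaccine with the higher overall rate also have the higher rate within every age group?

65-plus: the mRNA vaccine 22/133 = 16.5%, the two-dose vaccine 56/179 = 31.3% → the two-dose vaccine
40–64: the mRNA vaccine 24/55 = 43.6%, the two-dose vaccine 20/36 = 55.6% → the two-dose vaccine
Under-40: the mRNA vaccine 4/6 = 66.7%, the two-dose vaccine 15/21 = 71.4% → the two-dose vaccine
Overall: the mRNA vaccine 50/194 = 25.8%, the two-dose vaccine 91/236 = 38.6% → the two-dose vaccine
The two-dose vaccine wins overall and in every age group — no reversal.

Yes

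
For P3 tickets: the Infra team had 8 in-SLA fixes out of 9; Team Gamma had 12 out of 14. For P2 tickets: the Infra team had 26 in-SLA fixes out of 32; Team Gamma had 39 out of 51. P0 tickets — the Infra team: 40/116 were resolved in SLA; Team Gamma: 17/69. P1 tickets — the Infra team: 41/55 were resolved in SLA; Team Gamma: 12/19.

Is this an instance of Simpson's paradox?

No

P3: the Infra team 8/9 = 88.9%, Team Gamma 12/14 = 85.7% → the Infra team
P2: the Infra team 26/32 = 81.2%, Team Gamma 39/51 = 76.5% → the Infra team
P0: the Infra team 40/116 = 34.5%, Team Gamma 17/69 = 24.6% → the Infra team
P1: the Infra team 41/55 = 74.5%, Team Gamma 12/19 = 63.2% → the Infra team
Overall: the Infra team 115/212 = 54.2%, Team Gamma 80/153 = 52.3% → the Infra team
The Infra team wins overall and in every ticket group — no reversal.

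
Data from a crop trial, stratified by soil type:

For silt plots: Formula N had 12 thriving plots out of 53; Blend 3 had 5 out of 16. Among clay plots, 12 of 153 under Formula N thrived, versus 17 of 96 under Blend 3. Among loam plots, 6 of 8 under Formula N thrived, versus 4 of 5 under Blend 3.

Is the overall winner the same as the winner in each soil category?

Silt: Formula N 12/53 = 22.6%, Blend 3 5/16 = 31.2% → Blend 3
Clay: Formula N 12/153 = 7.8%, Blend 3 17/96 = 17.7% → Blend 3
Loam: Formula N 6/8 = 75.0%, Blend 3 4/5 = 80.0% → Blend 3
Overall: Formula N 30/214 = 14.0%, Blend 3 26/117 = 22.2% → Blend 3
Blend 3 wins overall and in every soil group — no reversal.

Yes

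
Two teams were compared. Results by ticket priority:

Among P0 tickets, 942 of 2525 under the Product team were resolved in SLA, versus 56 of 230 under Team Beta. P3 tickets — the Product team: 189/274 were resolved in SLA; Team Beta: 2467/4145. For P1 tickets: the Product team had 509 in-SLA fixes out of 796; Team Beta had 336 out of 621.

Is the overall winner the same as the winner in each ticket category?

P0: the Product team 942/2525 = 37.3%, Team Beta 56/230 = 24.3% → the Product team
P3: the Product team 189/274 = 69.0%, Team Beta 2467/4145 = 59.5% → the Product team
P1: the Product team 509/796 = 63.9%, Team Beta 336/621 = 54.1% → the Product team
Overall: the Product team 1640/3595 = 45.6%, Team Beta 2859/4996 = 57.2% → Team Beta
The Product team wins each ticket group but Team Beta wins overall — the comparison reverses. The Product team's tickets skew toward P0, which has a lower base rate.

No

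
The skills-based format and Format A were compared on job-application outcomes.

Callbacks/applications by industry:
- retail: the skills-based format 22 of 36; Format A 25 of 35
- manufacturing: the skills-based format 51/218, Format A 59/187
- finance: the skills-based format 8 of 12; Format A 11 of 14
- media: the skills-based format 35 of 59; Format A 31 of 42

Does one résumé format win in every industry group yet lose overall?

Retail: the skills-based format 22/36 = 61.1%, Format A 25/35 = 71.4% → Format A
Manufacturing: the skills-based format 51/218 = 23.4%, Format A 59/187 = 31.6% → Format A
Finance: the skills-based format 8/12 = 66.7%, Format A 11/14 = 78.6% → Format A
Media: the skills-based format 35/59 = 59.3%, Format A 31/42 = 73.8% → Format A
Overall: the skills-based format 116/325 = 35.7%, Format A 126/278 = 45.3% → Format A
Format A wins overall and in every industry group — no reversal.

No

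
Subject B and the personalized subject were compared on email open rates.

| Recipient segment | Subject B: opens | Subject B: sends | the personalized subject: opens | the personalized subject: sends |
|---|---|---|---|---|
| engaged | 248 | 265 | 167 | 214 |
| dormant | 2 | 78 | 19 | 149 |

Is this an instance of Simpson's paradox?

Engaged: Subject B 248/265 = 93.6%, the personalized subject 167/214 = 78.0% → Subject B
Dormant: Subject B 2/78 = 2.6%, the personalized subject 19/149 = 12.8% → the personalized subject
Overall: Subject B 250/343 = 72.9%, the personalized subject 186/363 = 51.2% → Subject B
Neither sweeps: Subject B wins 1 of 2 groups, the personalized subject wins 1. Subject B wins overall but not every group — no Simpson reversal.

No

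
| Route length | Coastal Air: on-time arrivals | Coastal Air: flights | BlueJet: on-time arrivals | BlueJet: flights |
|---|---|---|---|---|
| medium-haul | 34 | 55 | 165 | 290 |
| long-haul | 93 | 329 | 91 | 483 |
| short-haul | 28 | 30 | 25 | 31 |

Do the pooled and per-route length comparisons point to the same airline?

Medium-haul: Coastal Air 34/55 = 61.8%, BlueJet 165/290 = 56.9% → Coastal Air
Long-haul: Coastal Air 93/329 = 28.3%, BlueJet 91/483 = 18.8% → Coastal Air
Short-haul: Coastal Air 28/30 = 93.3%, BlueJet 25/31 = 80.6% → Coastal Air
Overall: Coastal Air 155/414 = 37.4%, BlueJet 281/804 = 35.0% → Coastal Air
Coastal Air wins overall and in every route group — no reversal.

Yes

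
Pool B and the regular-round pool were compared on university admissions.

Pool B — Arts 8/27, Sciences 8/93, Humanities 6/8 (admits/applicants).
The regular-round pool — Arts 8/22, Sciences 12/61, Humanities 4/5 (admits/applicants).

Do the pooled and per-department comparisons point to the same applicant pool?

Arts: Pool B 8/27 = 29.6%, the regular-round pool 8/22 = 36.4% → the regular-round pool
Sciences: Pool B 8/93 = 8.6%, the regular-round pool 12/61 = 19.7% → the regular-round pool
Humanities: Pool B 6/8 = 75.0%, the regular-round pool 4/5 = 80.0% → the regular-round pool
Overall: Pool B 22/128 = 17.2%, the regular-round pool 24/88 = 27.3% → the regular-round pool
The regular-round pool wins overall and in every department group — no reversal.

Yes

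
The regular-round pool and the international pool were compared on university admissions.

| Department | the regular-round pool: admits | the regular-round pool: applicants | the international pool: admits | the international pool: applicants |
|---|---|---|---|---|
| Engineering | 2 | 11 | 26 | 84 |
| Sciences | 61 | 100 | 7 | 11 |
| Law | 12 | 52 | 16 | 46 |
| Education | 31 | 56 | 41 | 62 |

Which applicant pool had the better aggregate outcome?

the regular-round pool

Engineering: the regular-round pool 2/11 = 18.2%, the international pool 26/84 = 31.0% → the international pool
Sciences: the regular-round pool 61/100 = 61.0%, the international pool 7/11 = 63.6% → the international pool
Law: the regular-round pool 12/52 = 23.1%, the international pool 16/46 = 34.8% → the international pool
Education: the regular-round pool 31/56 = 55.4%, the international pool 41/62 = 66.1% → the international pool
Overall: the regular-round pool 106/219 = 48.4%, the international pool 90/203 = 44.3% → the regular-round pool
(The international pool wins every department group but the regular-round pool wins overall — the international pool's applicants skew toward the low-rate Engineering group.)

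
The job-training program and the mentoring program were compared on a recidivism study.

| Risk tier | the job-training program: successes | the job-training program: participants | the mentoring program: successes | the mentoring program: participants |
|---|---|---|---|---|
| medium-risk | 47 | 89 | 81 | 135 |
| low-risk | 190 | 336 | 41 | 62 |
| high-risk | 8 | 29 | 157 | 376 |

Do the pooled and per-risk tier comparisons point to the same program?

Medium-risk: the job-training program 47/89 = 52.8%, the mentoring program 81/135 = 60.0% → the mentoring program
Low-risk: the job-training program 190/336 = 56.5%, the mentoring program 41/62 = 66.1% → the mentoring program
High-risk: the job-training program 8/29 = 27.6%, the mentoring program 157/376 = 41.8% → the mentoring program
Overall: the job-training program 245/454 = 54.0%, the mentoring program 279/573 = 48.7% → the job-training program
The mentoring program wins each risk group but the job-training program wins overall — the comparison reverses. The mentoring program's participants skew toward high-risk, which has a lower base rate.

No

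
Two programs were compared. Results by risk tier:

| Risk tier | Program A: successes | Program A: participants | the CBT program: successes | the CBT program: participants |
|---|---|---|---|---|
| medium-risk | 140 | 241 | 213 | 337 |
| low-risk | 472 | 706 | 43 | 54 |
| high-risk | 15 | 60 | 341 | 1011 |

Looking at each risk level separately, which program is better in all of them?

Medium-risk: Program A 140/241 = 58.1%, the CBT program 213/337 = 63.2% → the CBT program
Low-risk: Program A 472/706 = 66.9%, the CBT program 43/54 = 79.6% → the CBT program
High-risk: Program A 15/60 = 25.0%, the CBT program 341/1011 = 33.7% → the CBT program
The CBT program has the higher rate in all 3 groups.

the CBT program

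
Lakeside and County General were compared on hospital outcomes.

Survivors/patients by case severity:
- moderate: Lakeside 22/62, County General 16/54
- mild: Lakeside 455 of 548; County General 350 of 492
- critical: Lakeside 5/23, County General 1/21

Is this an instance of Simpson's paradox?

Moderate: Lakeside 22/62 = 35.5%, County General 16/54 = 29.6% → Lakeside
Mild: Lakeside 455/548 = 83.0%, County General 350/492 = 71.1% → Lakeside
Critical: Lakeside 5/23 = 21.7%, County General 1/21 = 4.8% → Lakeside
Overall: Lakeside 482/633 = 76.1%, County General 367/567 = 64.7% → Lakeside
Lakeside wins overall and in every case group — no reversal.

No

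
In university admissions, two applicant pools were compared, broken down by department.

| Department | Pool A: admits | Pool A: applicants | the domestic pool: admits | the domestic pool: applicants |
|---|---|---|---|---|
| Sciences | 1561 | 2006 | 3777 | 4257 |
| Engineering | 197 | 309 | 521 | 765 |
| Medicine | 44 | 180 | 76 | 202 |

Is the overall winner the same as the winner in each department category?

Sciences: Pool A 1561/2006 = 77.8%, the domestic pool 3777/4257 = 88.7% → the domestic pool
Engineering: Pool A 197/309 = 63.8%, the domestic pool 521/765 = 68.1% → the domestic pool
Medicine: Pool A 44/180 = 24.4%, the domestic pool 76/202 = 37.6% → the domestic pool
Overall: Pool A 1802/2495 = 72.2%, the domestic pool 4374/5224 = 83.7% → the domestic pool
The domestic pool wins overall and in every department group — no reversal.

Yes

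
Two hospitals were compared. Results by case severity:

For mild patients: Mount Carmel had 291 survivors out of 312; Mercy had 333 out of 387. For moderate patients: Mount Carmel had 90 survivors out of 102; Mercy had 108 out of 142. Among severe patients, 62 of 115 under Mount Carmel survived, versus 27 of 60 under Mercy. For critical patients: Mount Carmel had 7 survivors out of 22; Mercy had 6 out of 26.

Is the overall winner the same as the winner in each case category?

Mild: Mount Carmel 291/312 = 93.3%, Mercy 333/387 = 86.0% → Mount Carmel
Moderate: Mount Carmel 90/102 = 88.2%, Mercy 108/142 = 76.1% → Mount Carmel
Severe: Mount Carmel 62/115 = 53.9%, Mercy 27/60 = 45.0% → Mount Carmel
Critical: Mount Carmel 7/22 = 31.8%, Mercy 6/26 = 23.1% → Mount Carmel
Overall: Mount Carmel 450/551 = 81.7%, Mercy 474/615 = 77.1% → Mount Carmel
Mount Carmel wins overall and in every case group — no reversal.

Yes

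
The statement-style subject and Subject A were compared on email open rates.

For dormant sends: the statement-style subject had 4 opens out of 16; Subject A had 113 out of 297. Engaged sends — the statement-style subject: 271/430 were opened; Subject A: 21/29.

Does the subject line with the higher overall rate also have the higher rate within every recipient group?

No

Dormant: the statement-style subject 4/16 = 25.0%, Subject A 113/297 = 38.0% → Subject A
Engaged: the statement-style subject 271/430 = 63.0%, Subject A 21/29 = 72.4% → Subject A
Overall: the statement-style subject 275/446 = 61.7%, Subject A 134/326 = 41.1% → the statement-style subject
Subject A wins each recipient group but the statement-style subject wins overall — the comparison reverses. Subject A's sends skew toward dormant, which has a lower base rate.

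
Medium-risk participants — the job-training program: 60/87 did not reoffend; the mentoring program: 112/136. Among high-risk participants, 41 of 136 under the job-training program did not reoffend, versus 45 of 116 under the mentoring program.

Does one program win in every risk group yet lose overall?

No

Medium-risk: the job-training program 60/87 = 69.0%, the mentoring program 112/136 = 82.4% → the mentoring program
High-risk: the job-training program 41/136 = 30.1%, the mentoring program 45/116 = 38.8% → the mentoring program
Overall: the job-training program 101/223 = 45.3%, the mentoring program 157/252 = 62.3% → the mentoring program
The mentoring program wins overall and in every risk group — no reversal.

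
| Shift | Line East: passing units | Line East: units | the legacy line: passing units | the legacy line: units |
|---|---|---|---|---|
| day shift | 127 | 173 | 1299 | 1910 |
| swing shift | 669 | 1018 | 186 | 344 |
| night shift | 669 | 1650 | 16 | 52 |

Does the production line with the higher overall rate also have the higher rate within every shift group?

Day shift: Line East 127/173 = 73.4%, the legacy line 1299/1910 = 68.0% → Line East
Swing shift: Line East 669/1018 = 65.7%, the legacy line 186/344 = 54.1% → Line East
Night shift: Line East 669/1650 = 40.5%, the legacy line 16/52 = 30.8% → Line East
Overall: Line East 1465/2841 = 51.6%, the legacy line 1501/2306 = 65.1% → the legacy line
Line East wins each shift group but the legacy line wins overall — the comparison reverses. Line East's units skew toward night shift, which has a lower base rate.

No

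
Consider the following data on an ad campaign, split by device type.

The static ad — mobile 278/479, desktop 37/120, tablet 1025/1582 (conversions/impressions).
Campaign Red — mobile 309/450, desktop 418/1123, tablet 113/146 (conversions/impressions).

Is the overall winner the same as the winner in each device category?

Mobile: the static ad 278/479 = 58.0%, Campaign Red 309/450 = 68.7% → Campaign Red
Desktop: the static ad 37/120 = 30.8%, Campaign Red 418/1123 = 37.2% → Campaign Red
Tablet: the static ad 1025/1582 = 64.8%, Campaign Red 113/146 = 77.4% → Campaign Red
Overall: the static ad 1340/2181 = 61.4%, Campaign Red 840/1719 = 48.9% → the static ad
Campaign Red wins each device group but the static ad wins overall — the comparison reverses. Campaign Red's impressions skew toward desktop, which has a lower base rate.

No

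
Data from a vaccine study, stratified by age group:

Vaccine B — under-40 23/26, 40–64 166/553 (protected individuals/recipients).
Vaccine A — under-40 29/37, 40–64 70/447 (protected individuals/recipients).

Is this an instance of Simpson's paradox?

No

Under-40: Vaccine B 23/26 = 88.5%, Vaccine A 29/37 = 78.4% → Vaccine B
40–64: Vaccine B 166/553 = 30.0%, Vaccine A 70/447 = 15.7% → Vaccine B
Overall: Vaccine B 189/579 = 32.6%, Vaccine A 99/484 = 20.5% → Vaccine B
Vaccine B wins overall and in every age group — no reversal.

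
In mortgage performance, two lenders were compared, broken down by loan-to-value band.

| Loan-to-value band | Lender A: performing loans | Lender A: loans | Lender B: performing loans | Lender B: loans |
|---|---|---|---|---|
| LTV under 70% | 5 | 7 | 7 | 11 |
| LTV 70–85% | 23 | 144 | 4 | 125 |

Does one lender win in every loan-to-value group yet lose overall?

LTV under 70%: Lender A 5/7 = 71.4%, Lender B 7/11 = 63.6% → Lender A
LTV 70–85%: Lender A 23/144 = 16.0%, Lender B 4/125 = 3.2% → Lender A
Overall: Lender A 28/151 = 18.5%, Lender B 11/136 = 8.1% → Lender A
Lender A wins overall and in every loan-to-value group — no reversal.

No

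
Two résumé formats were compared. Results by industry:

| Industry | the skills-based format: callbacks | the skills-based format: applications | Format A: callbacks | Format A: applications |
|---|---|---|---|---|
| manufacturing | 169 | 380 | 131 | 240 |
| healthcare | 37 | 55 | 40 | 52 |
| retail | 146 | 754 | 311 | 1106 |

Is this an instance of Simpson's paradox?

No

Manufacturing: the skills-based format 169/380 = 44.5%, Format A 131/240 = 54.6% → Format A
Healthcare: the skills-based format 37/55 = 67.3%, Format A 40/52 = 76.9% → Format A
Retail: the skills-based format 146/754 = 19.4%, Format A 311/1106 = 28.1% → Format A
Overall: the skills-based format 352/1189 = 29.6%, Format A 482/1398 = 34.5% → Format A
Format A wins overall and in every industry group — no reversal.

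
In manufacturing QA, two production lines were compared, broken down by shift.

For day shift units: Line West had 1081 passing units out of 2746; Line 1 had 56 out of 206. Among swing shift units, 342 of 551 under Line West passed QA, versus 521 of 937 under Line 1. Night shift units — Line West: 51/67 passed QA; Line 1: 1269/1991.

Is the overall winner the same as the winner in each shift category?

No

Day shift: Line West 1081/2746 = 39.4%, Line 1 56/206 = 27.2% → Line West
Swing shift: Line West 342/551 = 62.1%, Line 1 521/937 = 55.6% → Line West
Night shift: Line West 51/67 = 76.1%, Line 1 1269/1991 = 63.7% → Line West
Overall: Line West 1474/3364 = 43.8%, Line 1 1846/3134 = 58.9% → Line 1
Line West wins each shift group but Line 1 wins overall — the comparison reverses. Line West's units skew toward day shift, which has a lower base rate.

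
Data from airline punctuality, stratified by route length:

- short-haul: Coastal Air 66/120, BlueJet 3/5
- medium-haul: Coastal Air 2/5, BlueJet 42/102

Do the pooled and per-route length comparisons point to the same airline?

No

Short-haul: Coastal Air 66/120 = 55.0%, BlueJet 3/5 = 60.0% → BlueJet
Medium-haul: Coastal Air 2/5 = 40.0%, BlueJet 42/102 = 41.2% → BlueJet
Overall: Coastal Air 68/125 = 54.4%, BlueJet 45/107 = 42.1% → Coastal Air
BlueJet wins each route group but Coastal Air wins overall — the comparison reverses. BlueJet's flights skew toward medium-haul, which has a lower base rate.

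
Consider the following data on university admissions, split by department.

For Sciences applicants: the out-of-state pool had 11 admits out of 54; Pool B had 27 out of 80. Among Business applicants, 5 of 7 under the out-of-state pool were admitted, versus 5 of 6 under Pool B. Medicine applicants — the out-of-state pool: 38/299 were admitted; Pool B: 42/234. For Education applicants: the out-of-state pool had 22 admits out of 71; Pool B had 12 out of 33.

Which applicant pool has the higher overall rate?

Sciences: the out-of-state pool 11/54 = 20.4%, Pool B 27/80 = 33.8% → Pool B
Business: the out-of-state pool 5/7 = 71.4%, Pool B 5/6 = 83.3% → Pool B
Medicine: the out-of-state pool 38/299 = 12.7%, Pool B 42/234 = 17.9% → Pool B
Education: the out-of-state pool 22/71 = 31.0%, Pool B 12/33 = 36.4% → Pool B
Overall: the out-of-state pool 76/431 = 17.6%, Pool B 86/353 = 24.4% → Pool B

Pool B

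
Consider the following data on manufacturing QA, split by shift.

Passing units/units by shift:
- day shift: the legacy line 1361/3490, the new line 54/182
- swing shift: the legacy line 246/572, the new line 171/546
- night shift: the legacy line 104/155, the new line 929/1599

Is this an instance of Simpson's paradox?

Yes

Day shift: the legacy line 1361/3490 = 39.0%, the new line 54/182 = 29.7% → the legacy line
Swing shift: the legacy line 246/572 = 43.0%, the new line 171/546 = 31.3% → the legacy line
Night shift: the legacy line 104/155 = 67.1%, the new line 929/1599 = 58.1% → the legacy line
Overall: the legacy line 1711/4217 = 40.6%, the new line 1154/2327 = 49.6% → the new line
The legacy line wins each shift group but the new line wins overall — the comparison reverses. The legacy line's units skew toward day shift, which has a lower base rate.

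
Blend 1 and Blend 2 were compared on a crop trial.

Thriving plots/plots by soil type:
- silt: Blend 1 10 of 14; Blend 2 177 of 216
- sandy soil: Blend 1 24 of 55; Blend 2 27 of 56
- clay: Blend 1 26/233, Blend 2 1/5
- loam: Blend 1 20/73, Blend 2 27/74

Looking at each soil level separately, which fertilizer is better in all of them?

Silt: Blend 1 10/14 = 71.4%, Blend 2 177/216 = 81.9% → Blend 2
Sandy soil: Blend 1 24/55 = 43.6%, Blend 2 27/56 = 48.2% → Blend 2
Clay: Blend 1 26/233 = 11.2%, Blend 2 1/5 = 20.0% → Blend 2
Loam: Blend 1 20/73 = 27.4%, Blend 2 27/74 = 36.5% → Blend 2
Blend 2 has the higher rate in all 4 groups.

Blend 2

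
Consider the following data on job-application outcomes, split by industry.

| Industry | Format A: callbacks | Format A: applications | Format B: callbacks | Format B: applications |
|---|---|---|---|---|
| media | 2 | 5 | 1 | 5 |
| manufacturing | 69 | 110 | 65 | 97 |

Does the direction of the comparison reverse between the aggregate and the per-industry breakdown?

No

Media: Format A 2/5 = 40.0%, Format B 1/5 = 20.0% → Format A
Manufacturing: Format A 69/110 = 62.7%, Format B 65/97 = 67.0% → Format B
Overall: Format A 71/115 = 61.7%, Format B 66/102 = 64.7% → Format B
Neither sweeps: Format A wins 1 of 2 groups, Format B wins 1. Format B wins overall but not every group — no Simpson reversal.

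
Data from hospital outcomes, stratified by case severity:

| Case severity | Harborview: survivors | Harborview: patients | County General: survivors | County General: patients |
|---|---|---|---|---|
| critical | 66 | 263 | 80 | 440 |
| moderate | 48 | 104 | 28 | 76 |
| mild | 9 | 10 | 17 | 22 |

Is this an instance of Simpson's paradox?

Critical: Harborview 66/263 = 25.1%, County General 80/440 = 18.2% → Harborview
Moderate: Harborview 48/104 = 46.2%, County General 28/76 = 36.8% → Harborview
Mild: Harborview 9/10 = 90.0%, County General 17/22 = 77.3% → Harborview
Overall: Harborview 123/377 = 32.6%, County General 125/538 = 23.2% → Harborview
Harborview wins overall and in every case group — no reversal.

No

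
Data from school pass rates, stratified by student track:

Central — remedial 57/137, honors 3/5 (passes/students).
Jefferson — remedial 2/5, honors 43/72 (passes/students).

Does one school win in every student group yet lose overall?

Yes

Remedial: Central 57/137 = 41.6%, Jefferson 2/5 = 40.0% → Central
Honors: Central 3/5 = 60.0%, Jefferson 43/72 = 59.7% → Central
Overall: Central 60/142 = 42.3%, Jefferson 45/77 = 58.4% → Jefferson
Central wins each student group but Jefferson wins overall — the comparison reverses. Central's students skew toward remedial, which has a lower base rate.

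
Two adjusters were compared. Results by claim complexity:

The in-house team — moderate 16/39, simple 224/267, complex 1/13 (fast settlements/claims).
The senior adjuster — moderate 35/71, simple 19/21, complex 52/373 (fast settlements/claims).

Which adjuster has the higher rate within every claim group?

Moderate: the in-house team 16/39 = 41.0%, the senior adjuster 35/71 = 49.3% → the senior adjuster
Simple: the in-house team 224/267 = 83.9%, the senior adjuster 19/21 = 90.5% → the senior adjuster
Complex: the in-house team 1/13 = 7.7%, the senior adjuster 52/373 = 13.9% → the senior adjuster
The senior adjuster has the higher rate in all 3 groups.

the senior adjuster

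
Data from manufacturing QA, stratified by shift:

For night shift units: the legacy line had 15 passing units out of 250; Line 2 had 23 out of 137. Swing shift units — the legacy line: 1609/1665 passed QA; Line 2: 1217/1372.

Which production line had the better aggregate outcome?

the legacy line

Night shift: the legacy line 15/250 = 6.0%, Line 2 23/137 = 16.8% → Line 2
Swing shift: the legacy line 1609/1665 = 96.6%, Line 2 1217/1372 = 88.7% → the legacy line
Overall: the legacy line 1624/1915 = 84.8%, Line 2 1240/1509 = 82.2% → the legacy line
(Neither sweeps every shift group, but the legacy line has the higher pooled rate.)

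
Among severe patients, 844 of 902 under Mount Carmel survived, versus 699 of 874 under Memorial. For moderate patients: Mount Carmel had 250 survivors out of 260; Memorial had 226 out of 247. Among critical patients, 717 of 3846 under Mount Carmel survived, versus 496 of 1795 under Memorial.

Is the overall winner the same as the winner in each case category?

Severe: Mount Carmel 844/902 = 93.6%, Memorial 699/874 = 80.0% → Mount Carmel
Moderate: Mount Carmel 250/260 = 96.2%, Memorial 226/247 = 91.5% → Mount Carmel
Critical: Mount Carmel 717/3846 = 18.6%, Memorial 496/1795 = 27.6% → Memorial
Overall: Mount Carmel 1811/5008 = 36.2%, Memorial 1421/2916 = 48.7% → Memorial
Neither sweeps: Mount Carmel wins 2 of 3 groups, Memorial wins 1. Memorial wins overall but not every group — no Simpson reversal.

No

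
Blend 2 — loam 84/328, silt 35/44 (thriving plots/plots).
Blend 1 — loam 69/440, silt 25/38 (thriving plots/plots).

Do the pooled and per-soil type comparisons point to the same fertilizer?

Yes

Loam: Blend 2 84/328 = 25.6%, Blend 1 69/440 = 15.7% → Blend 2
Silt: Blend 2 35/44 = 79.5%, Blend 1 25/38 = 65.8% → Blend 2
Overall: Blend 2 119/372 = 32.0%, Blend 1 94/478 = 19.7% → Blend 2
Blend 2 wins overall and in every soil group — no reversal.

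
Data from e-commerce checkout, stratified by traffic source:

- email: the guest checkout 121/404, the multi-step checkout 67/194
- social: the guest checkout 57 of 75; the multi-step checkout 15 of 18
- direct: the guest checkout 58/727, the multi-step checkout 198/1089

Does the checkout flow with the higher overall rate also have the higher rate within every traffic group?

Yes

Email: the guest checkout 121/404 = 30.0%, the multi-step checkout 67/194 = 34.5% → the multi-step checkout
Social: the guest checkout 57/75 = 76.0%, the multi-step checkout 15/18 = 83.3% → the multi-step checkout
Direct: the guest checkout 58/727 = 8.0%, the multi-step checkout 198/1089 = 18.2% → the multi-step checkout
Overall: the guest checkout 236/1206 = 19.6%, the multi-step checkout 280/1301 = 21.5% → the multi-step checkout
The multi-step checkout wins overall and in every traffic group — no reversal.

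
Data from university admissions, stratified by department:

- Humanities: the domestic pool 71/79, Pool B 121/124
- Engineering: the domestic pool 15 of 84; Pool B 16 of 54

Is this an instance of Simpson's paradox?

No

Humanities: the domestic pool 71/79 = 89.9%, Pool B 121/124 = 97.6% → Pool B
Engineering: the domestic pool 15/84 = 17.9%, Pool B 16/54 = 29.6% → Pool B
Overall: the domestic pool 86/163 = 52.8%, Pool B 137/178 = 77.0% → Pool B
Pool B wins overall and in every department group — no reversal.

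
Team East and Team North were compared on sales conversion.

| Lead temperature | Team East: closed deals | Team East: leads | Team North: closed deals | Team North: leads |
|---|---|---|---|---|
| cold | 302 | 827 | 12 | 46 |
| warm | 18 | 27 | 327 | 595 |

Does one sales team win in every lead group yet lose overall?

Cold: Team East 302/827 = 36.5%, Team North 12/46 = 26.1% → Team East
Warm: Team East 18/27 = 66.7%, Team North 327/595 = 55.0% → Team East
Overall: Team East 320/854 = 37.5%, Team North 339/641 = 52.9% → Team North
Team East wins each lead group but Team North wins overall — the comparison reverses. Team East's leads skew toward cold, which has a lower base rate.

Yes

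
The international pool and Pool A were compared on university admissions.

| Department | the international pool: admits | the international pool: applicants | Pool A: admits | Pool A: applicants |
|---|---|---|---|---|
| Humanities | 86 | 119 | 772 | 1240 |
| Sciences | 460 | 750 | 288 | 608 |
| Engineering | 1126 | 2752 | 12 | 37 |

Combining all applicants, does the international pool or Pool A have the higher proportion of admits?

Pool A

Humanities: the international pool 86/119 = 72.3%, Pool A 772/1240 = 62.3% → the international pool
Sciences: the international pool 460/750 = 61.3%, Pool A 288/608 = 47.4% → the international pool
Engineering: the international pool 1126/2752 = 40.9%, Pool A 12/37 = 32.4% → the international pool
Overall: the international pool 1672/3621 = 46.2%, Pool A 1072/1885 = 56.9% → Pool A
(The international pool wins every department group but Pool A wins overall — the international pool's applicants skew toward the low-rate Engineering group.)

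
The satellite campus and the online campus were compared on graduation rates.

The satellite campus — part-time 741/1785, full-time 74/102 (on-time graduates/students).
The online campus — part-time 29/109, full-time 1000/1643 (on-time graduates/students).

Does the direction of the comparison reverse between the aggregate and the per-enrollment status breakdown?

Yes

Part-time: the satellite campus 741/1785 = 41.5%, the online campus 29/109 = 26.6% → the satellite campus
Full-time: the satellite campus 74/102 = 72.5%, the online campus 1000/1643 = 60.9% → the satellite campus
Overall: the satellite campus 815/1887 = 43.2%, the online campus 1029/1752 = 58.7% → the online campus
The satellite campus wins each enrollment group but the online campus wins overall — the comparison reverses. The satellite campus's students skew toward part-time, which has a lower base rate.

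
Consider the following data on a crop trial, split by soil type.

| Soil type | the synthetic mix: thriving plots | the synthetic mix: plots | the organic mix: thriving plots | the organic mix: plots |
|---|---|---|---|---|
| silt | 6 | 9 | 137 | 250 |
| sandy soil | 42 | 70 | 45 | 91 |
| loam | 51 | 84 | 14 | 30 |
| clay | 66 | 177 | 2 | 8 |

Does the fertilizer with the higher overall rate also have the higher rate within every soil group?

Silt: the synthetic mix 6/9 = 66.7%, the organic mix 137/250 = 54.8% → the synthetic mix
Sandy soil: the synthetic mix 42/70 = 60.0%, the organic mix 45/91 = 49.5% → the synthetic mix
Loam: the synthetic mix 51/84 = 60.7%, the organic mix 14/30 = 46.7% → the synthetic mix
Clay: the synthetic mix 66/177 = 37.3%, the organic mix 2/8 = 25.0% → the synthetic mix
Overall: the synthetic mix 165/340 = 48.5%, the organic mix 198/379 = 52.2% → the organic mix
The synthetic mix wins each soil group but the organic mix wins overall — the comparison reverses. The synthetic mix's plots skew toward clay, which has a lower base rate.

No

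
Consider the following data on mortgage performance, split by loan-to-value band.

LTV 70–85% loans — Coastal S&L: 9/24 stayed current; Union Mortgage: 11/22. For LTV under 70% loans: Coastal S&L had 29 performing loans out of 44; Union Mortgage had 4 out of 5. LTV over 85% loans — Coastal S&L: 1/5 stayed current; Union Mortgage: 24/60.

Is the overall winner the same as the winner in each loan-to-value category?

No

LTV 70–85%: Coastal S&L 9/24 = 37.5%, Union Mortgage 11/22 = 50.0% → Union Mortgage
LTV under 70%: Coastal S&L 29/44 = 65.9%, Union Mortgage 4/5 = 80.0% → Union Mortgage
LTV over 85%: Coastal S&L 1/5 = 20.0%, Union Mortgage 24/60 = 40.0% → Union Mortgage
Overall: Coastal S&L 39/73 = 53.4%, Union Mortgage 39/87 = 44.8% → Coastal S&L
Union Mortgage wins each loan-to-value group but Coastal S&L wins overall — the comparison reverses. Union Mortgage's loans skew toward LTV over 85%, which has a lower base rate.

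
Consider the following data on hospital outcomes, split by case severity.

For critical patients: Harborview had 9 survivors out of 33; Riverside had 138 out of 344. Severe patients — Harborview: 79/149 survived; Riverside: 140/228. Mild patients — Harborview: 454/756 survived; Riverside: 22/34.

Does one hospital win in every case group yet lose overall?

Yes

Critical: Harborview 9/33 = 27.3%, Riverside 138/344 = 40.1% → Riverside
Severe: Harborview 79/149 = 53.0%, Riverside 140/228 = 61.4% → Riverside
Mild: Harborview 454/756 = 60.1%, Riverside 22/34 = 64.7% → Riverside
Overall: Harborview 542/938 = 57.8%, Riverside 300/606 = 49.5% → Harborview
Riverside wins each case group but Harborview wins overall — the comparison reverses. Riverside's patients skew toward critical, which has a lower base rate.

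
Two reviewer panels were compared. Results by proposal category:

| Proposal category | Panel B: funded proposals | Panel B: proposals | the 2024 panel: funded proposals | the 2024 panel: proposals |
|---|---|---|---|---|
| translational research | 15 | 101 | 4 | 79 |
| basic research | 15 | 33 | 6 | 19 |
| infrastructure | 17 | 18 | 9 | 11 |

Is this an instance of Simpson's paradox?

Translational research: Panel B 15/101 = 14.9%, the 2024 panel 4/79 = 5.1% → Panel B
Basic research: Panel B 15/33 = 45.5%, the 2024 panel 6/19 = 31.6% → Panel B
Infrastructure: Panel B 17/18 = 94.4%, the 2024 panel 9/11 = 81.8% → Panel B
Overall: Panel B 47/152 = 30.9%, the 2024 panel 19/109 = 17.4% → Panel B
Panel B wins overall and in every proposal group — no reversal.

No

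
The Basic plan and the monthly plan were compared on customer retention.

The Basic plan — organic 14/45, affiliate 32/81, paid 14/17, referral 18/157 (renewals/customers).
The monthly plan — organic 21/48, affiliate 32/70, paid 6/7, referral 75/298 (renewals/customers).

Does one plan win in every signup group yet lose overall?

Organic: the Basic plan 14/45 = 31.1%, the monthly plan 21/48 = 43.8% → the monthly plan
Affiliate: the Basic plan 32/81 = 39.5%, the monthly plan 32/70 = 45.7% → the monthly plan
Paid: the Basic plan 14/17 = 82.4%, the monthly plan 6/7 = 85.7% → the monthly plan
Referral: the Basic plan 18/157 = 11.5%, the monthly plan 75/298 = 25.2% → the monthly plan
Overall: the Basic plan 78/300 = 26.0%, the monthly plan 134/423 = 31.7% → the monthly plan
The monthly plan wins overall and in every signup group — no reversal.

No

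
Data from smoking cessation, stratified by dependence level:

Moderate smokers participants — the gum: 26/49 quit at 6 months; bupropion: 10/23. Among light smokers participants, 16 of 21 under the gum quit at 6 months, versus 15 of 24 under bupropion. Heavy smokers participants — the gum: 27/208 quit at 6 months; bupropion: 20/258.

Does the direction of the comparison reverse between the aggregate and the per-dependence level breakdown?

No

Moderate smokers: the gum 26/49 = 53.1%, bupropion 10/23 = 43.5% → the gum
Light smokers: the gum 16/21 = 76.2%, bupropion 15/24 = 62.5% → the gum
Heavy smokers: the gum 27/208 = 13.0%, bupropion 20/258 = 7.8% → the gum
Overall: the gum 69/278 = 24.8%, bupropion 45/305 = 14.8% → the gum
The gum wins overall and in every dependence group — no reversal.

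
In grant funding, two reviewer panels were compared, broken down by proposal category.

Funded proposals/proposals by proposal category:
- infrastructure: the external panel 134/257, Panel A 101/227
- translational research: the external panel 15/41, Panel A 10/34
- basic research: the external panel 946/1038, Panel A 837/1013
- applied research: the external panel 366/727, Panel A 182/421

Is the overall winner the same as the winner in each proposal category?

Infrastructure: the external panel 134/257 = 52.1%, Panel A 101/227 = 44.5% → the external panel
Translational research: the external panel 15/41 = 36.6%, Panel A 10/34 = 29.4% → the external panel
Basic research: the external panel 946/1038 = 91.1%, Panel A 837/1013 = 82.6% → the external panel
Applied research: the external panel 366/727 = 50.3%, Panel A 182/421 = 43.2% → the external panel
Overall: the external panel 1461/2063 = 70.8%, Panel A 1130/1695 = 66.7% → the external panel
The external panel wins overall and in every proposal group — no reversal.

Yes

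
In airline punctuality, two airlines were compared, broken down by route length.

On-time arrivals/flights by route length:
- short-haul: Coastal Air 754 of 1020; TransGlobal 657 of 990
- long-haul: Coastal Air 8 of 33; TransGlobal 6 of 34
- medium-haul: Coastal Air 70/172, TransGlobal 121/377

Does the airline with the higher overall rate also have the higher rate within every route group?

Short-haul: Coastal Air 754/1020 = 73.9%, TransGlobal 657/990 = 66.4% → Coastal Air
Long-haul: Coastal Air 8/33 = 24.2%, TransGlobal 6/34 = 17.6% → Coastal Air
Medium-haul: Coastal Air 70/172 = 40.7%, TransGlobal 121/377 = 32.1% → Coastal Air
Overall: Coastal Air 832/1225 = 67.9%, TransGlobal 784/1401 = 56.0% → Coastal Air
Coastal Air wins overall and in every route group — no reversal.

Yes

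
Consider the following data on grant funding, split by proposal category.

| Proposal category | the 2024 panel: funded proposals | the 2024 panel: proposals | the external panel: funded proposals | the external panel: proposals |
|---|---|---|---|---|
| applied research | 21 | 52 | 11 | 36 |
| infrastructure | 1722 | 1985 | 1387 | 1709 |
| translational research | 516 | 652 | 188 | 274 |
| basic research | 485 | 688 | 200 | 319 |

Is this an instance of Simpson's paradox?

Applied research: the 2024 panel 21/52 = 40.4%, the external panel 11/36 = 30.6% → the 2024 panel
Infrastructure: the 2024 panel 1722/1985 = 86.8%, the external panel 1387/1709 = 81.2% → the 2024 panel
Translational research: the 2024 panel 516/652 = 79.1%, the external panel 188/274 = 68.6% → the 2024 panel
Basic research: the 2024 panel 485/688 = 70.5%, the external panel 200/319 = 62.7% → the 2024 panel
Overall: the 2024 panel 2744/3377 = 81.3%, the external panel 1786/2338 = 76.4% → the 2024 panel
The 2024 panel wins overall and in every proposal group — no reversal.

No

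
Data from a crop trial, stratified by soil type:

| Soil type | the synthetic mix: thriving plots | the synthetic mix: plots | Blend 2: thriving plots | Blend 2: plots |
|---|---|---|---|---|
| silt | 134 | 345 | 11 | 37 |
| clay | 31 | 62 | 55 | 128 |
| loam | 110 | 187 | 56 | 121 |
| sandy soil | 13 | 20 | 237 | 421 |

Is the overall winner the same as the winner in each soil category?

No

Silt: the synthetic mix 134/345 = 38.8%, Blend 2 11/37 = 29.7% → the synthetic mix
Clay: the synthetic mix 31/62 = 50.0%, Blend 2 55/128 = 43.0% → the synthetic mix
Loam: the synthetic mix 110/187 = 58.8%, Blend 2 56/121 = 46.3% → the synthetic mix
Sandy soil: the synthetic mix 13/20 = 65.0%, Blend 2 237/421 = 56.3% → the synthetic mix
Overall: the synthetic mix 288/614 = 46.9%, Blend 2 359/707 = 50.8% → Blend 2
The synthetic mix wins each soil group but Blend 2 wins overall — the comparison reverses. The synthetic mix's plots skew toward silt, which has a lower base rate.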